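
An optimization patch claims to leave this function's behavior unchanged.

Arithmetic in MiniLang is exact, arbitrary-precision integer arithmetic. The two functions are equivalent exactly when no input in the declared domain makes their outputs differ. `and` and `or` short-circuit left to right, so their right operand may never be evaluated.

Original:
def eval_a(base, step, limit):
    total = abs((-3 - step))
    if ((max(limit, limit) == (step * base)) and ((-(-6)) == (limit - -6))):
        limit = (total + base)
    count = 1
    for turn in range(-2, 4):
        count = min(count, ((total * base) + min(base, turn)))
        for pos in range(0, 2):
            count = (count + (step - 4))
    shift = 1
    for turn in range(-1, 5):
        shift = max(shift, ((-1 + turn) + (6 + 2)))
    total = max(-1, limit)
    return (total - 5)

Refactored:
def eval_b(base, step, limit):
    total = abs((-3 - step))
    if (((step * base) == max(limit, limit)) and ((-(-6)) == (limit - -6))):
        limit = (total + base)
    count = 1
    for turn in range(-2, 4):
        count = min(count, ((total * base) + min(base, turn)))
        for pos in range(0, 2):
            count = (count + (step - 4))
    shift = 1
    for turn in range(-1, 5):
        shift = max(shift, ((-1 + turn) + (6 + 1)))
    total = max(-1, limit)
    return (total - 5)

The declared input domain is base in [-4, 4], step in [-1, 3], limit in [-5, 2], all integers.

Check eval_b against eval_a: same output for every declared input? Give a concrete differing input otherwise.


Although `2` became `1`, no input in the stated domain can expose it.
Spot check at base=-2, step=0, limit=2 — eval_a: total becomes 3; next ((max(limit, limit) == (step * base)) and ((-(-6)) == (limit - -6))) evaluates to false; next count becomes 1; next at turn=-2:; next count becomes -8; next at pos=0:; next count becomes -12; next at pos=1:; next count becomes -16; next at turn=-1:; next count becomes -16; next at pos=0:; next count becomes -20; next at pos=1:; next count becomes -24; next at turn=0:; next count becomes -24; next at pos=0:; next count becomes -28; next at pos=1:; next count becomes -32; next at turn=1:; next count becomes -32; next at pos=0:; next count becomes -36; next at pos=1:; next count becomes -40; next at turn=2:; next count becomes -40; next at pos=0:; next count becomes -44; next at pos=1:; next count becomes -48; next at turn=3:; next count becomes -48; next at pos=0:; next count becomes -52; next at pos=1:; next count becomes -56; next shift becomes 1; next at turn=-1:; next shift becomes 6; next at turn=0:; next shift becomes 7; next at turn=1:; next shift becomes 8; next at turn=2:; next shift becomes 9; next at turn=3:; next shift becomes 10; next at turn=4:; next shift becomes 11; next total becomes 2; next final value -3. eval_b: total becomes 3; next (((step * base) == max(limit, limit)) and ((-(-6)) == (limit - -6))) evaluates to false; next count becomes 1; next at turn=-2:; next count becomes -8; next at pos=0:; next count becomes -12; next at pos=1:; next count becomes -16; next at turn=-1:; next count becomes -16; next at pos=0:; next count becomes -20; next at pos=1:; next count becomes -24; next at turn=0:; next count becomes -24; next at pos=0:; next count becomes -28; next at pos=1:; next count becomes -32; next at turn=1:; next count becomes -32; next at pos=0:; next count becomes -36; next at pos=1:; next count becomes -40; next at turn=2:; next count becomes -40; next at pos=0:; next count becomes -44; next at pos=1:; next count becomes -48; next at turn=3:; next count becomes -48; next at pos=0:; next count becomes -52; next at pos=1:; next count becomes -56; next shift becomes 1; next at turn=-1:; next shift becomes 5; next at turn=0:; next shift becomes 6; next at turn=1:; next shift becomes 7; next at turn=2:; next shift becomes 8; next at turn=3:; next shift becomes 9; next at turn=4:; next shift becomes 10; next total becomes 2; next final value -3. Both give -3.
An exhaustive pass over the 360 declared inputs shows identical outputs.
verdict: equivalent


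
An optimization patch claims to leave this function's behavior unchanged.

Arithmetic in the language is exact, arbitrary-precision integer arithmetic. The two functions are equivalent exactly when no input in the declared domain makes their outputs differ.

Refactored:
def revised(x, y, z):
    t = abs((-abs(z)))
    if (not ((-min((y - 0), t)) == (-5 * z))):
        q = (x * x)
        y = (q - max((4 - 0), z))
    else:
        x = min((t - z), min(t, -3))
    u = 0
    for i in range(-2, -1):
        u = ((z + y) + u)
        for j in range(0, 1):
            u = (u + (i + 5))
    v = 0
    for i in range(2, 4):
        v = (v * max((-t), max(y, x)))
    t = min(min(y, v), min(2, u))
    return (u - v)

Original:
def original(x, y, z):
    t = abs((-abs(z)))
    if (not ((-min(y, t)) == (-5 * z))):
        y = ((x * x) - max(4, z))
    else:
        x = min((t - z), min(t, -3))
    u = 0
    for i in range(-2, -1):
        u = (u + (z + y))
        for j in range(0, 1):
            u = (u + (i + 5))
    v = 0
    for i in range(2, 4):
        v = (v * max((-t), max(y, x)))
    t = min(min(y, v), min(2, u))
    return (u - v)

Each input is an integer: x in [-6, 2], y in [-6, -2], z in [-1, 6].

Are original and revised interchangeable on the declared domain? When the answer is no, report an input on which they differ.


Differences: arithmetic usage differs; also constant usage differs; also statement counts differ; also local variable names differ — yet all 360 inputs agree.
verdict: equivalent


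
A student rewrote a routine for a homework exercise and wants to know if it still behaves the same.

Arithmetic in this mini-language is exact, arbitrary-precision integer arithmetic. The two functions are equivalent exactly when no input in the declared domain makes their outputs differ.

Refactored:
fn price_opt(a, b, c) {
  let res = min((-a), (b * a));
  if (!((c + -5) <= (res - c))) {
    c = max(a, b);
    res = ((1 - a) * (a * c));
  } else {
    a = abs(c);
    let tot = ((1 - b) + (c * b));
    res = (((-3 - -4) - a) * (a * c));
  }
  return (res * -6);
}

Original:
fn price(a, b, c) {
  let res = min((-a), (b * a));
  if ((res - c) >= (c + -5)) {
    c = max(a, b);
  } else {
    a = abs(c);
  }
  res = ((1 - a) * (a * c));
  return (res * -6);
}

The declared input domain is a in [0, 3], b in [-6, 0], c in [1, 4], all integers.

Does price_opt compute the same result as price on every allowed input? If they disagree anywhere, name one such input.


Evaluate both at a=0, b=-6, c=2.
price: res := 0 | ((res - c) >= (c + -5)): true | c := 0 | res := 0 | result 0
price_opt: res := 0 | (!((c + -5) <= (res - c))): false | a := 2 | tot := -5 | res := -4 | result 24
0 and 24 differ, so these are not the same function on this domain.
verdict: not equivalent; witness: a=0, b=-6, c=2


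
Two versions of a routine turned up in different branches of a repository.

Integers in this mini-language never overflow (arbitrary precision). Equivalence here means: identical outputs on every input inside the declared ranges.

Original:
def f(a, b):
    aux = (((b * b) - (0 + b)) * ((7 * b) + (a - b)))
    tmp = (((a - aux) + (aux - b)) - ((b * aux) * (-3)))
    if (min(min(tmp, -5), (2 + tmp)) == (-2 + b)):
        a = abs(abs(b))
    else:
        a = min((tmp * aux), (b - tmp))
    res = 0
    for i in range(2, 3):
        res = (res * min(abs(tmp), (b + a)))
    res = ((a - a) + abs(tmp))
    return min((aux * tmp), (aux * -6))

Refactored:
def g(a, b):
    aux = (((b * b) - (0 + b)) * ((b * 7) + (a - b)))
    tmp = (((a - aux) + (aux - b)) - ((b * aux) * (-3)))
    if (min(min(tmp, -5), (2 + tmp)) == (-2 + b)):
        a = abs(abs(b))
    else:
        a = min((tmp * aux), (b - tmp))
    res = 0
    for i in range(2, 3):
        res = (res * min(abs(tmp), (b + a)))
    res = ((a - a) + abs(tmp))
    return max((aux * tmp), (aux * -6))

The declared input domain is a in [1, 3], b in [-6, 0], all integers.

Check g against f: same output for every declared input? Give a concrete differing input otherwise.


There is a counterexample at a=1, b=-6: -38906490 on one side, 8820 on the other.
f: aux := -1470 | tmp := 26467 | (min(min(tmp, -5), (2 + tmp)) == (-2 + b)): false | a := -38906490 | res := 0 | iter i=2: | res := 0 | res := 26467 | result -38906490
g: aux := -1470 | tmp := 26467 | (min(min(tmp, -5), (2 + tmp)) == (-2 + b)): false | a := -38906490 | res := 0 | iter i=2: | res := 0 | res := 26467 | result 8820
verdict: not equivalent; witness: a=1, b=-6


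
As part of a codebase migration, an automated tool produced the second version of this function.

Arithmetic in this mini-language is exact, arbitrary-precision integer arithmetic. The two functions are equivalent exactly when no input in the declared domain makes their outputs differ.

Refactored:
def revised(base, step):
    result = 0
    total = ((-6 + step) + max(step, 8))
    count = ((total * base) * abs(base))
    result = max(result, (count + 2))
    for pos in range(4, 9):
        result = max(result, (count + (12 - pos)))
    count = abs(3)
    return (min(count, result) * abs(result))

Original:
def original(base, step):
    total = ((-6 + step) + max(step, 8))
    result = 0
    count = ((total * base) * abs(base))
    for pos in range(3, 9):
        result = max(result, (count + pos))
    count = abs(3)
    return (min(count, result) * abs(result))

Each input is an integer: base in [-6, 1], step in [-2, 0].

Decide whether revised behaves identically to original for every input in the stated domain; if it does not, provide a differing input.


The suspicious edit (`3` became `2`) never changes the result for any input inside the declared domain.
As a probe, take base=-6, step=0: original runs total := 2 | result := 0 | count := -72 | iter pos=3: | result := 0 | iter pos=4: | result := 0 | iter pos=5: | result := 0 | iter pos=6: | result := 0 | iter pos=7: | result := 0 | iter pos=8: | result := 0 | count := 3 | result 0; revised runs result := 0 | total := 2 | count := -72 | result := 0 | iter pos=4: | result := 0 | iter pos=5: | result := 0 | iter pos=6: | result := 0 | iter pos=7: | result := 0 | iter pos=8: | result := 0 | count := 3 | result 0; both end at 0.
Sweeping the whole domain (24 inputs) finds no disagreement.
verdict: equivalent


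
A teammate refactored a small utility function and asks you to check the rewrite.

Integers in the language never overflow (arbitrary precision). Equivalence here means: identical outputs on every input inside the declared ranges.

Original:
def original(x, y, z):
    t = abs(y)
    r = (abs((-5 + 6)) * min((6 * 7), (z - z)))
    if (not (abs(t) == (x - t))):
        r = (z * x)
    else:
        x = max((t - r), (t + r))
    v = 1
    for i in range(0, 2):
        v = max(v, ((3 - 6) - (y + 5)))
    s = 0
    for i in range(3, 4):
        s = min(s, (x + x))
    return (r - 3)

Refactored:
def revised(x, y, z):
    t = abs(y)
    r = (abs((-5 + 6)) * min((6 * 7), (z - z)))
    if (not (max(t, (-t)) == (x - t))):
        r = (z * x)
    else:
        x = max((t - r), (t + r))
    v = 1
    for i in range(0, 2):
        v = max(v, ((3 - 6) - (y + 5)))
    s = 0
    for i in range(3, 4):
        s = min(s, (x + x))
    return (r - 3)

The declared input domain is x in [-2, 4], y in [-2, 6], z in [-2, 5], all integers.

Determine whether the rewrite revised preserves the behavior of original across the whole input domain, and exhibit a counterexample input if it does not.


This is a faithful refactor — min/max/abs usage differs, but the computed results match everywhere.
One worked example (x=-1, y=2, z=0) — original: t becomes 2; next r becomes 0; next (not (abs(t) == (x - t))) evaluates to true; next r becomes 0; next v becomes 1; next at i=0:; next v becomes 1; next at i=1:; next v becomes 1; next s becomes 0; next at i=3:; next s becomes -2; next final value -3; revised: t becomes 2; next r becomes 0; next (not (max(t, (-t)) == (x - t))) evaluates to true; next r becomes 0; next v becomes 1; next at i=0:; next v becomes 1; next at i=1:; next v becomes 1; next s becomes 0; next at i=3:; next s becomes -2; next final value -3; agreement on -3.
Every one of the 504 inputs gives matching results.
verdict: equivalent


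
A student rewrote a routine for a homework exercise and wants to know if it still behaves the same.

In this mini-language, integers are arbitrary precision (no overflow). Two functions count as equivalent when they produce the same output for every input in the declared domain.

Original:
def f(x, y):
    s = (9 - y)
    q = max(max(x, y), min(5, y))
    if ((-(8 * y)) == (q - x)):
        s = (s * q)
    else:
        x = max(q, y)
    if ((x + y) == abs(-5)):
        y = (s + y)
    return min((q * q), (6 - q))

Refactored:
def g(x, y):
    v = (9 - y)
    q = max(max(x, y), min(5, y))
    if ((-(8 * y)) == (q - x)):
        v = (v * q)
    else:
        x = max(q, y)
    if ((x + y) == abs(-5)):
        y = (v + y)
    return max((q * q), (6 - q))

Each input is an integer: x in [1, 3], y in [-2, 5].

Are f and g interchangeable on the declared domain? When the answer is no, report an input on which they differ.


Evaluate both at x=1, y=-2.
f: s = 11; q = 1; ((-(8 * y)) == (q - x)) -> false; x = 1; ((x + y) == abs(-5)) -> false; return 1
g: v = 11; q = 1; ((-(8 * y)) == (q - x)) -> false; x = 1; ((x + y) == abs(-5)) -> false; return 5
1 vs 5 — the two versions disagree here.
verdict: not equivalent; witness: x=1, y=-2


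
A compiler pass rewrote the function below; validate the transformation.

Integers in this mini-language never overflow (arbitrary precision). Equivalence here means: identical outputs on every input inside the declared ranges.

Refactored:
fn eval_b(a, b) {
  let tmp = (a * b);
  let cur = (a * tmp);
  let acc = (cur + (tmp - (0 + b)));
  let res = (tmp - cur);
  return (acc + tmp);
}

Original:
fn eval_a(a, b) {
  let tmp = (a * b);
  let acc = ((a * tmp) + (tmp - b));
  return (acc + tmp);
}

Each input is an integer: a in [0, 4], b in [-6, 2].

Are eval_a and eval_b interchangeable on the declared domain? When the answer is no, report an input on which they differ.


Reading the diff, among the changes: statement counts differ; and local variable names differ; and constant usage differs; and arithmetic usage differs.
Tracing a=4, b=-5: eval_a: tmp = -20; acc = -95; return -115 | eval_b: tmp = -20; cur = -80; acc = -95; res = 60; return -115 — matching result -115.
Sweeping the whole domain (45 inputs) finds no disagreement.
verdict: equivalent


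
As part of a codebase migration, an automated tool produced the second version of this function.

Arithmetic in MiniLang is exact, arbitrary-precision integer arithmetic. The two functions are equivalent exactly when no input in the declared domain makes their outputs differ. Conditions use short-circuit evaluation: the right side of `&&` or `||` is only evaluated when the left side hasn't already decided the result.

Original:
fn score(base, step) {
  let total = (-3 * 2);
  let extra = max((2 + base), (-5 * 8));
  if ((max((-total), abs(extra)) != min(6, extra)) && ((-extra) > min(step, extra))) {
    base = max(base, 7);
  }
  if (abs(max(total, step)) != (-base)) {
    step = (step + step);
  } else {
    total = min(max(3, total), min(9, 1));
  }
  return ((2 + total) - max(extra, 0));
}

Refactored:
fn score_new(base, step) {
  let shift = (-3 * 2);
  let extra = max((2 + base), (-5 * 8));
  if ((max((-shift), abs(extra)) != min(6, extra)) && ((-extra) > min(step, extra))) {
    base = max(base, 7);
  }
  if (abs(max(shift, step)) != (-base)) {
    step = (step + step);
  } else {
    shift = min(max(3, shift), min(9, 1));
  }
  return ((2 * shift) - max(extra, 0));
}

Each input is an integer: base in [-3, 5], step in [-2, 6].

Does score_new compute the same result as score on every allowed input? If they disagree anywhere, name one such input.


Evaluate both at base=-3, step=-2.
score: total=-6, then extra=-1, then ((max((-total), abs(extra)) != min(6, extra)) && ((-extra) > min(step, extra))) is true, then base=7, then (abs(max(total, step)) != (-base)) is true, then step=-4, then returns -4
score_new: shift=-6, then extra=-1, then ((max((-shift), abs(extra)) != min(6, extra)) && ((-extra) > min(step, extra))) is true, then base=7, then (abs(max(shift, step)) != (-base)) is true, then step=-4, then returns -12
-4 and -12 differ, so these are not the same function on this domain.
verdict: not equivalent; witness: base=-3, step=-2


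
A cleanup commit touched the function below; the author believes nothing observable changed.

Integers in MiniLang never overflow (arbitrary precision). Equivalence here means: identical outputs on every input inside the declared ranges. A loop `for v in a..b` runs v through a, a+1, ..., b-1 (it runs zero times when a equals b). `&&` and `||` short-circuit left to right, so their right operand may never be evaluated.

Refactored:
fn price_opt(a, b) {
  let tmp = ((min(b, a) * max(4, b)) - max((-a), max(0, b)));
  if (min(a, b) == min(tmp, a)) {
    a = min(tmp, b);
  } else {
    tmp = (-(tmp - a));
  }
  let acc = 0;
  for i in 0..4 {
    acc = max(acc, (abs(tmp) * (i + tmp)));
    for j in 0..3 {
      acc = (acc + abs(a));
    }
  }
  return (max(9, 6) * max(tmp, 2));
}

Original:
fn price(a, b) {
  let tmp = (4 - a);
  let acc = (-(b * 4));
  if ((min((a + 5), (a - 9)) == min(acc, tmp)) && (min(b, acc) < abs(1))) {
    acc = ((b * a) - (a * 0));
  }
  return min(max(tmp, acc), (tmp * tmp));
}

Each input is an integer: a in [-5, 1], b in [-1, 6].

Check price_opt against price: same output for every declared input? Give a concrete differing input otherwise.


Not equivalent: a=-5, b=-1 separates them (9 vs 180).
price: tmp := 9 | acc := 4 | ((min((a + 5), (a - 9)) == min(acc, tmp)) && (min(b, acc) < abs(1))): false | result 9
price_opt: tmp := -25 | (min(a, b) == min(tmp, a)): false | tmp := 20 | acc := 0 | iter i=0: | acc := 400 | iter j=0: | acc := 405 | iter j=1: | acc := 410 | iter j=2: | acc := 415 | iter i=1: | acc := 420 | iter j=0: | acc := 425 | iter j=1: | acc := 430 | iter j=2: | acc := 435 | iter i=2: | acc := 440 | iter j=0: | acc := 445 | iter j=1: | acc := 450 | iter j=2: | acc := 455 | iter i=3: | acc := 460 | iter j=0: | acc := 465 | iter j=1: | acc := 470 | iter j=2: | acc := 475 | result 180
verdict: not equivalent; witness: a=-5, b=-1


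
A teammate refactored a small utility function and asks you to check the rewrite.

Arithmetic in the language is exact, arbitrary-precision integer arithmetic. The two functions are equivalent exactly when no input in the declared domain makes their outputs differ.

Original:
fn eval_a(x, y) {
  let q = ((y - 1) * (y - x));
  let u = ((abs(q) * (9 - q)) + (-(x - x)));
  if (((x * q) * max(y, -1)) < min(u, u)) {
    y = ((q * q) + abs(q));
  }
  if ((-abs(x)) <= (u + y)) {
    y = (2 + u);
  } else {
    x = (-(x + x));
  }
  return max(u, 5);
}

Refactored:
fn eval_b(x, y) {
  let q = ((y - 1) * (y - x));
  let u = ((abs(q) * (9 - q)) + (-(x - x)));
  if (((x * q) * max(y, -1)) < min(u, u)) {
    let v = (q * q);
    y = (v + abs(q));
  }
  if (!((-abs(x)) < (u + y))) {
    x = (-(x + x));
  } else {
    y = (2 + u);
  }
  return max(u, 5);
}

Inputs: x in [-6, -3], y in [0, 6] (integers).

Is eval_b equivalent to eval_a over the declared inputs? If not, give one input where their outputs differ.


Equivalent. The one real change (`((-abs(x)) <= (u + y))` became `((-abs(x)) < (u + y))`) has no effect anywhere in the declared ranges.
Across all 28 domain points the two functions coincide.
As a probe, take x=-5, y=4: eval_a runs q := 27 | u := -486 | (((x * q) * max(y, -1)) < min(u, u)): true | y := 756 | ((-abs(x)) <= (u + y)): true | y := -484 | result 5; eval_b runs q := 27 | u := -486 | (((x * q) * max(y, -1)) < min(u, u)): true | v := 729 | y := 756 | (!((-abs(x)) < (u + y))): false | y := -484 | result 5; both end at 5.
verdict: equivalent


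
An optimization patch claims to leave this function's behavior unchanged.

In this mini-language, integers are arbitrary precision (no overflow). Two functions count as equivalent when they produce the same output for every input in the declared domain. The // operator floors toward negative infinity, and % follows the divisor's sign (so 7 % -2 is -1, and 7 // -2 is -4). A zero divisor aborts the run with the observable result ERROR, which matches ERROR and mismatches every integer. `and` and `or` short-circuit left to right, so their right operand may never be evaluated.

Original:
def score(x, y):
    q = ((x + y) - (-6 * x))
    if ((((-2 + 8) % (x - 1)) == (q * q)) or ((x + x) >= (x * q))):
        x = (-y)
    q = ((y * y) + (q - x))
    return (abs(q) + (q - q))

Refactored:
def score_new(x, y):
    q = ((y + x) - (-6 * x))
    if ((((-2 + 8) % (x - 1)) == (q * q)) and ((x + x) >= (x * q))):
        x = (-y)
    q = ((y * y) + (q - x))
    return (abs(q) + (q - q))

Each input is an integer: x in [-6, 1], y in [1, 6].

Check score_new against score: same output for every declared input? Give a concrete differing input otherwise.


Not equivalent: x=0, y=1 separates them (3 vs 2).
score: q=1, then ((((-2 + 8) % (x - 1)) == (q * q)) or ((x + x) >= (x * q))) is true, then x=-1, then q=3, then returns 3
score_new: q=1, then ((((-2 + 8) % (x - 1)) == (q * q)) and ((x + x) >= (x * q))) is false, then q=2, then returns 2
verdict: not equivalent; witness: x=0, y=1


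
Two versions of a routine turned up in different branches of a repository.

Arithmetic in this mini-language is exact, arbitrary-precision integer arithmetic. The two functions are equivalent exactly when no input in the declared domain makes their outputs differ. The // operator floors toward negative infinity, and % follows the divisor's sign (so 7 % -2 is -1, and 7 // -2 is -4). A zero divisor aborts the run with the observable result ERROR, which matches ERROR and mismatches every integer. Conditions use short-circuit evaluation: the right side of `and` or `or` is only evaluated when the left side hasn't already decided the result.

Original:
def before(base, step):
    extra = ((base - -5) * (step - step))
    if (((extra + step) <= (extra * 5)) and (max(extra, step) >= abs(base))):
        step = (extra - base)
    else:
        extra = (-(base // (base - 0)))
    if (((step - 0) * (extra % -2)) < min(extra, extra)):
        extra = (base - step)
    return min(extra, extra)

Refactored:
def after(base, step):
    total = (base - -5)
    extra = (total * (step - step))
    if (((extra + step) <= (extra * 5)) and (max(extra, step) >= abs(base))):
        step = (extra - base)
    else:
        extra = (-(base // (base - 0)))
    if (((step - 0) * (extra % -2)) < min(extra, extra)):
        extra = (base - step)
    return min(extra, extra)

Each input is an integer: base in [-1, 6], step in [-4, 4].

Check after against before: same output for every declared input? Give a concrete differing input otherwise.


The two versions differ — the changes include statement counts differ, plus local variable names differ.
Tracing base=2, step=-4: before: extra=0, then (((extra + step) <= (extra * 5)) and (max(extra, step) >= abs(base))) is false, then extra=-1, then (((step - 0) * (extra % -2)) < min(extra, extra)) is false, then returns -1 | after: total=7, then extra=0, then (((extra + step) <= (extra * 5)) and (max(extra, step) >= abs(base))) is false, then extra=-1, then (((step - 0) * (extra % -2)) < min(extra, extra)) is false, then returns -1 — matching result -1.
Every one of the 72 inputs gives matching results.
verdict: equivalent


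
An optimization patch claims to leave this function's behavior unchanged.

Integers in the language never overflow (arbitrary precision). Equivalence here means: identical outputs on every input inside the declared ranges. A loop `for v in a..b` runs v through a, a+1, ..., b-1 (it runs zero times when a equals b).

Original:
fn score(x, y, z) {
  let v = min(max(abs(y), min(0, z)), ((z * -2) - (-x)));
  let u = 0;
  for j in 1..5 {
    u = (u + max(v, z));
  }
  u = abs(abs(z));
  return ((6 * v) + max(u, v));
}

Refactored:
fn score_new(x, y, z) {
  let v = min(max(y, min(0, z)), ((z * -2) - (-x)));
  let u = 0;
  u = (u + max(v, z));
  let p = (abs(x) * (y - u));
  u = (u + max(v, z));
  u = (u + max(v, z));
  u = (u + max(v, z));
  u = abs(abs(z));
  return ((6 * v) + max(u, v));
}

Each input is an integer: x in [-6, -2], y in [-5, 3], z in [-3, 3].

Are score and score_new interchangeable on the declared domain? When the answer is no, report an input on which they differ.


Try x=-6, y=-5, z=-3.
score: v=0, then u=0, then (j=1), then u=0, then (j=2), then u=0, then (j=3), then u=0, then (j=4), then u=0, then u=3, then returns 3
score_new: v=-3, then u=0, then u=-3, then p=-12, then u=-6, then u=-9, then u=-12, then u=3, then returns -15
3 against -15: the behavior changed.
verdict: not equivalent; witness: x=-6, y=-5, z=-3


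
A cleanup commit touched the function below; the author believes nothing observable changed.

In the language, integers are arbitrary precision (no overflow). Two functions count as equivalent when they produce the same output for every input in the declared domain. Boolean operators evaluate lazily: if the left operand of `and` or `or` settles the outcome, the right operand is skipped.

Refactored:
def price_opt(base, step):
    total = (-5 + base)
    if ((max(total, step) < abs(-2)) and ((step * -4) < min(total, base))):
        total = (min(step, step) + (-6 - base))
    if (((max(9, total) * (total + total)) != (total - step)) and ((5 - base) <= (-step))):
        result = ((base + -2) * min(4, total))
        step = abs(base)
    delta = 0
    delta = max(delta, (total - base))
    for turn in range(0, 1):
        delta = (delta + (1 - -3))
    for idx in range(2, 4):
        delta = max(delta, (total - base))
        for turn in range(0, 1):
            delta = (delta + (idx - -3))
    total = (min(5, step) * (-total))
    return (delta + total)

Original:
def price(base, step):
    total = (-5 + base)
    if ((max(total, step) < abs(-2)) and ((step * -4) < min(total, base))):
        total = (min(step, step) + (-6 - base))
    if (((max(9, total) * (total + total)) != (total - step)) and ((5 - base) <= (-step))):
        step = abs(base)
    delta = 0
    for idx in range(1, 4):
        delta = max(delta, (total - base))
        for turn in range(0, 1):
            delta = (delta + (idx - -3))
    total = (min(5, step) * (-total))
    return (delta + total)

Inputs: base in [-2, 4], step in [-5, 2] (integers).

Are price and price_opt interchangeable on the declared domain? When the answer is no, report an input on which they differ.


Although constant usage differs; statement counts differ; loop structure differs; min/max/abs usage differs; local variable names differ; arithmetic usage differs, 56/56 inputs agree.
verdict: equivalent


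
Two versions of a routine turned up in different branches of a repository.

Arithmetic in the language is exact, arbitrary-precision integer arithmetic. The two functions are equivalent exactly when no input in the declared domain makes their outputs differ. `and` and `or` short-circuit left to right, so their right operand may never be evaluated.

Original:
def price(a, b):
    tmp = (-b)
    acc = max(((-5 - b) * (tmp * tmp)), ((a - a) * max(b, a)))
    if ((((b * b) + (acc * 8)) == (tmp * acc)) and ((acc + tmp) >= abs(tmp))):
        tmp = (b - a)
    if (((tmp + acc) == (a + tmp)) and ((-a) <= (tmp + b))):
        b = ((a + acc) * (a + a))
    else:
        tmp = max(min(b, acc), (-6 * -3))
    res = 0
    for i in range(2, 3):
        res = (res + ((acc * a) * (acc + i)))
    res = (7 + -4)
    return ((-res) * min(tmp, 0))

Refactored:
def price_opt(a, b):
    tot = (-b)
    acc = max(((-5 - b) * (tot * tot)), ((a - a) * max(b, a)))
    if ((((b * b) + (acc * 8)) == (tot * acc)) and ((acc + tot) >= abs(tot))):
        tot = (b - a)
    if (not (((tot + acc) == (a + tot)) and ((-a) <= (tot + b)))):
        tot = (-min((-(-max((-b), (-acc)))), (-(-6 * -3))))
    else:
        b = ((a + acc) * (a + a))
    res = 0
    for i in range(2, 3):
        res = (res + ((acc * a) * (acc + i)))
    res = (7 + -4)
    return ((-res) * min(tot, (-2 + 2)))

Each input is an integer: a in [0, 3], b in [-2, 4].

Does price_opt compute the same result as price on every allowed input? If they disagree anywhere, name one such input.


Changes here: local variable names differ; also arithmetic usage differs; also boolean connective usage differs; also constant usage differs; the full 28-point sweep finds no disagreement.
verdict: equivalent


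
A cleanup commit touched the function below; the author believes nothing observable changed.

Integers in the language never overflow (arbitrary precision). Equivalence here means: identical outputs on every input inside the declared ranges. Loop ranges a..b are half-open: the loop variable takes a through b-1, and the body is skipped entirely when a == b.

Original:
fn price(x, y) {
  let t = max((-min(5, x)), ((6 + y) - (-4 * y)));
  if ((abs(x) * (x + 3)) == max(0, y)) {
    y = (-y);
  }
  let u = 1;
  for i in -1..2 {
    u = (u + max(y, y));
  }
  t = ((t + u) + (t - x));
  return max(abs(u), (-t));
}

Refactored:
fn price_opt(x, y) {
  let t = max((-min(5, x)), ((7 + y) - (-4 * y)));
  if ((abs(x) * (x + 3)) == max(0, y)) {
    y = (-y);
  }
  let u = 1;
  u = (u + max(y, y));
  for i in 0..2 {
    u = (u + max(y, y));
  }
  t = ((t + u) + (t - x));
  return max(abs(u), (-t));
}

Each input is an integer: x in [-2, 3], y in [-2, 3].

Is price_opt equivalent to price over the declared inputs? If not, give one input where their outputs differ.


On input x=3, y=-1, price returns 3 while price_opt returns 2.
verdict: not equivalent; witness: x=3, y=-1


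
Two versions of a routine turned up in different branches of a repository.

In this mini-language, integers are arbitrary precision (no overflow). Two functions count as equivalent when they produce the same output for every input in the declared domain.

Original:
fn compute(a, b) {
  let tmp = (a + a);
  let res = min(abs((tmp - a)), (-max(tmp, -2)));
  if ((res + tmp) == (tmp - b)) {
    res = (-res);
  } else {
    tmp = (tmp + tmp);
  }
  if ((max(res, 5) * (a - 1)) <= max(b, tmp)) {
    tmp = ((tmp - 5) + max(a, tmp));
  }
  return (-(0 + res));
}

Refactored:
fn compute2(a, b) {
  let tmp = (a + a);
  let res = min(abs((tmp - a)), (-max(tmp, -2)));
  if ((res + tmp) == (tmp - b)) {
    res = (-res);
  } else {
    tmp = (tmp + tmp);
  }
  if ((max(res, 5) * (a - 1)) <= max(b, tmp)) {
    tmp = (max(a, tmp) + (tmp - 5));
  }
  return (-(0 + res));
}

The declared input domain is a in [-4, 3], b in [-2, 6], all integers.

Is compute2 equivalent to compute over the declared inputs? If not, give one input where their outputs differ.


Although same computation, different form, 72/72 inputs agree.
verdict: equivalent


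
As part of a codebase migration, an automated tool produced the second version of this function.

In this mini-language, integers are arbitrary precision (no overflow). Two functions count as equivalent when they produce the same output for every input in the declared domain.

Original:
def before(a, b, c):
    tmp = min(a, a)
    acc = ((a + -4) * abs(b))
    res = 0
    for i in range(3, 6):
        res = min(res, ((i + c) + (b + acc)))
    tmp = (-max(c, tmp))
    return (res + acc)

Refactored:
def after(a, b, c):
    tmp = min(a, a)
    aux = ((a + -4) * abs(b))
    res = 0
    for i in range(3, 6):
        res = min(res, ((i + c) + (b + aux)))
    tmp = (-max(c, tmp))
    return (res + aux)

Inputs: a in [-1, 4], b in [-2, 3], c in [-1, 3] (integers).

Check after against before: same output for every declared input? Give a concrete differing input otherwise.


This is a faithful refactor — local variable names differ, but the computed results match everywhere.
As a probe, take a=3, b=2, c=3: before runs tmp = 3; acc = -2; res = 0; [i=3]; res = 0; [i=4]; res = 0; [i=5]; res = 0; tmp = -3; return -2; after runs tmp = 3; aux = -2; res = 0; [i=3]; res = 0; [i=4]; res = 0; [i=5]; res = 0; tmp = -3; return -2; both end at -2.
Every one of the 180 inputs gives matching results.
verdict: equivalent


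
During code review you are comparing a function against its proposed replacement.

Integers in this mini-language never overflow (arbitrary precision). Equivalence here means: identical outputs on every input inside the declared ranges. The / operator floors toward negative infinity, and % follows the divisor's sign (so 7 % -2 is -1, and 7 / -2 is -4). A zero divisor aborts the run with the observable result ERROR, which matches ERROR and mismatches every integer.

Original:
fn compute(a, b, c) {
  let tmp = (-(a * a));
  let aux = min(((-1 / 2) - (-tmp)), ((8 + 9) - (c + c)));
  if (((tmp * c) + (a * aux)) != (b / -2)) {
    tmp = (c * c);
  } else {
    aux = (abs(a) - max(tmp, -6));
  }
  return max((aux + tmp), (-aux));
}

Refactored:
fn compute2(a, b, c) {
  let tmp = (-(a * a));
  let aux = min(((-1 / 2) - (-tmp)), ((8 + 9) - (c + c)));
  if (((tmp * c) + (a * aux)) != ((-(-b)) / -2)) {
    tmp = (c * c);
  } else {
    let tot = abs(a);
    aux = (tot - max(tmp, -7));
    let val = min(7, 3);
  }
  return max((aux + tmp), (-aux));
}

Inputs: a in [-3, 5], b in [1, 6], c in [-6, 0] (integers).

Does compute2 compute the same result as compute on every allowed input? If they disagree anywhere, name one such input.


At a=3, b=5, c=-3: compute gives 0, compute2 gives 1.
verdict: not equivalent; witness: a=3, b=5, c=-3


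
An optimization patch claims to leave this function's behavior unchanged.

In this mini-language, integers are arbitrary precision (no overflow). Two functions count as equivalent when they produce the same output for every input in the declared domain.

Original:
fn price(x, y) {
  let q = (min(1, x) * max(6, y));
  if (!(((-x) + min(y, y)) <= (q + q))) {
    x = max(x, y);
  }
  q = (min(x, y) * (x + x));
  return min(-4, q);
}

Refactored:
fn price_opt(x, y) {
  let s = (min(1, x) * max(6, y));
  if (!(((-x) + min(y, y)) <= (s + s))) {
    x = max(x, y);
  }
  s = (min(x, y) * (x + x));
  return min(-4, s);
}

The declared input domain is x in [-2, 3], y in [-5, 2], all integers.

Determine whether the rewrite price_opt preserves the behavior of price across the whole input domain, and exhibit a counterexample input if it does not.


Comparing the listings, the differences include: local variable names differ.
Tracing x=1, y=2: price: q = 6; (!(((-x) + min(y, y)) <= (q + q))) -> false; q = 2; return -4 | price_opt: s = 6; (!(((-x) + min(y, y)) <= (s + s))) -> false; s = 2; return -4 — matching result -4.
An exhaustive pass over the 48 declared inputs shows identical outputs.
verdict: equivalent


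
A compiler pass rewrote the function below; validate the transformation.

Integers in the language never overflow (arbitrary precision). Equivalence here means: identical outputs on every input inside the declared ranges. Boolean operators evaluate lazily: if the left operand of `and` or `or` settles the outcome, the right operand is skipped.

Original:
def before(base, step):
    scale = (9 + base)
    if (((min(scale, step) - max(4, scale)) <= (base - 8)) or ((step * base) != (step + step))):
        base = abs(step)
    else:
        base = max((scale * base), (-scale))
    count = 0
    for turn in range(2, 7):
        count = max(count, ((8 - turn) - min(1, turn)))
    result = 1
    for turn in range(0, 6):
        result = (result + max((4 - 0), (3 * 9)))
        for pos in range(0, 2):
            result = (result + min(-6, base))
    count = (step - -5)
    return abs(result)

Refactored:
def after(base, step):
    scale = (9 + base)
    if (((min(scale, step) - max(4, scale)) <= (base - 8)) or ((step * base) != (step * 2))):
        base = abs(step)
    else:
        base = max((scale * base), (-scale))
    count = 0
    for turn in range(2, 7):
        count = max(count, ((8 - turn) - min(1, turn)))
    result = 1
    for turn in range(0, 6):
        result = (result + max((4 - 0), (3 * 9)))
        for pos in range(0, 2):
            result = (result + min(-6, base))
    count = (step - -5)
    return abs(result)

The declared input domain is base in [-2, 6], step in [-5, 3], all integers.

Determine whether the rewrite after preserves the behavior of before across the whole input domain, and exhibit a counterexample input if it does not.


The two are interchangeable: constant usage differs, arithmetic usage differs, and every declared input agrees.
As a probe, take base=-2, step=-1: before runs scale=7, then (((min(scale, step) - max(4, scale)) <= (base - 8)) or ((step * base) != (step + step))) is true, then base=1, then count=0, then (turn=2), then count=5, then (turn=3), then count=5, then (turn=4), then count=5, then (turn=5), then count=5, then (turn=6), then count=5, then result=1, then (turn=0), then result=28, then (pos=0), then result=22, then (pos=1), then result=16, then (turn=1), then result=43, then (pos=0), then result=37, then (pos=1), then result=31, then (turn=2), then result=58, then (pos=0), then result=52, then (pos=1), then result=46, then (turn=3), then result=73, then (pos=0), then result=67, then (pos=1), then result=61, then (turn=4), then result=88, then (pos=0), then result=82, then (pos=1), then result=76, then (turn=5), then result=103, then (pos=0), then result=97, then (pos=1), then result=91, then count=4, then returns 91; after runs scale=7, then (((min(scale, step) - max(4, scale)) <= (base - 8)) or ((step * base) != (step * 2))) is true, then base=1, then count=0, then (turn=2), then count=5, then (turn=3), then count=5, then (turn=4), then count=5, then (turn=5), then count=5, then (turn=6), then count=5, then result=1, then (turn=0), then result=28, then (pos=0), then result=22, then (pos=1), then result=16, then (turn=1), then result=43, then (pos=0), then result=37, then (pos=1), then result=31, then (turn=2), then result=58, then (pos=0), then result=52, then (pos=1), then result=46, then (turn=3), then result=73, then (pos=0), then result=67, then (pos=1), then result=61, then (turn=4), then result=88, then (pos=0), then result=82, then (pos=1), then result=76, then (turn=5), then result=103, then (pos=0), then result=97, then (pos=1), then result=91, then count=4, then returns 91; both end at 91.
Across all 81 domain points the two functions coincide.
verdict: equivalent


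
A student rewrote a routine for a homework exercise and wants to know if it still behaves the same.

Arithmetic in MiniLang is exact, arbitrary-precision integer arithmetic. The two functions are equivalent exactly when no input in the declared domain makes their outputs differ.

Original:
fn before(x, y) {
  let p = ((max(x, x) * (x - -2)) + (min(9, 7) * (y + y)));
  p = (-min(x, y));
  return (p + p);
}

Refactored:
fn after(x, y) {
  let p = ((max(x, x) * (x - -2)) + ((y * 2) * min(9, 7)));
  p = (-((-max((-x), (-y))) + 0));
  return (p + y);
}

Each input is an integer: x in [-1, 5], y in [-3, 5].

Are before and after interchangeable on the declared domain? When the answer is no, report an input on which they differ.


On input x=-1, y=-3, before returns 6 while after returns 0.
verdict: not equivalent; witness: x=-1, y=-3


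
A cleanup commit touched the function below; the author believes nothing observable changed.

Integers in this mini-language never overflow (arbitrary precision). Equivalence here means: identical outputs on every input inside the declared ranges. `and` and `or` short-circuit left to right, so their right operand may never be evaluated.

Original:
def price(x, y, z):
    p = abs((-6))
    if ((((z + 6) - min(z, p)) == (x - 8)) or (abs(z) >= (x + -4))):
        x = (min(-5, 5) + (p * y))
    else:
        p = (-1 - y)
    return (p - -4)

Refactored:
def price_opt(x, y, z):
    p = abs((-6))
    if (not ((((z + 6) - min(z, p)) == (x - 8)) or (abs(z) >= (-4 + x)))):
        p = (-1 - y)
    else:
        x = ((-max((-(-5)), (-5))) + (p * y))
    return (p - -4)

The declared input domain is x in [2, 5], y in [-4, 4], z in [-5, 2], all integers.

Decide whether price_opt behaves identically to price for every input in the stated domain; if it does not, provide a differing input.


Behavior is preserved: although boolean connective usage differs, min/max/abs usage differs, the outputs never diverge.
Spot check at x=4, y=2, z=-4 — price: p becomes 6; next ((((z + 6) - min(z, p)) == (x - 8)) or (abs(z) >= (x + -4))) evaluates to true; next x becomes 7; next final value 10. price_opt: p becomes 6; next (not ((((z + 6) - min(z, p)) == (x - 8)) or (abs(z) >= (-4 + x)))) evaluates to false; next x becomes 7; next final value 10. Both give 10.
Every one of the 288 inputs gives matching results.
verdict: equivalent
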